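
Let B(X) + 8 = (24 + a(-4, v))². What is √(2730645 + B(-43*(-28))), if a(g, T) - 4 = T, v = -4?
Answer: √2731213 ≈ 1652.6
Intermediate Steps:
a(g, T) = 4 + T
B(X) = 568 (B(X) = -8 + (24 + (4 - 4))² = -8 + (24 + 0)² = -8 + 24² = -8 + 576 = 568)
√(2730645 + B(-43*(-28))) = √(2730645 + 568) = √2731213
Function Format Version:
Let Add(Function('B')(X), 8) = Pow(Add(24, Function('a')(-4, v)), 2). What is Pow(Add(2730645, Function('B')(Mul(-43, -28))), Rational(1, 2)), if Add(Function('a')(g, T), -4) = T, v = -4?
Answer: Pow(2731213, Rational(1, 2)) ≈ 1652.6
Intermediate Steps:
Function('a')(g, T) = Add(4, T)
Function('B')(X) = 568 (Function('B')(X) = Add(-8, Pow(Add(24, Add(4, -4)), 2)) = Add(-8, Pow(Add(24, 0), 2)) = Add(-8, Pow(24, 2)) = Add(-8, 576) = 568)
Pow(Add(2730645, Function('B')(Mul(-43, -28))), Rational(1, 2)) = Pow(Add(2730645, 568), Rational(1, 2)) = Pow(2731213, Rational(1, 2))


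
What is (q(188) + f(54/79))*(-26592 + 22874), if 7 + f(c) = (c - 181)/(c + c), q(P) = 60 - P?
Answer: 53585675/54 ≈ 9.9233e+5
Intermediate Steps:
f(c) = -7 + (-181 + c)/(2*c) (f(c) = -7 + (c - 181)/(c + c) = -7 + (-181 + c)/((2*c)) = -7 + (-181 + c)*(1/(2*c)) = -7 + (-181 + c)/(2*c))
(q(188) + f(54/79))*(-26592 + 22874) = ((60 - 1*188) + (-181 - 702/79)/(2*((54/79))))*(-26592 + 22874) = ((60 - 188) + (-181 - 702/79)/(2*((54*(1/79)))))*(-3718) = (-128 + (-181 - 13*54/79)/(2*(54/79)))*(-3718) = (-128 + (1/2)*(79/54)*(-181 - 702/79))*(-3718) = (-128 + (1/2)*(79/54)*(-15001/79))*(-3718) = (-128 - 15001/108)*(-3718) = -28825/108*(-3718) = 53585675/54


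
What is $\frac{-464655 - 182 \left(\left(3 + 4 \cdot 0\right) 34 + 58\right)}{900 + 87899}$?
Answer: $- \frac{493775}{88799} \approx -5.5606$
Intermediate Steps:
$\frac{-464655 - 182 \left(\left(3 + 4 \cdot 0\right) 34 + 58\right)}{900 + 87899} = \frac{-464655 - 182 \left(\left(3 + 0\right) 34 + 58\right)}{88799} = \left(-464655 - 182 \left(3 \cdot 34 + 58\right)\right) \frac{1}{88799} = \left(-464655 - 182 \left(102 + 58\right)\right) \frac{1}{88799} = \left(-464655 - 29120\right) \frac{1}{88799} = \left(-493775\right) \frac{1}{88799} = - \frac{493775}{88799}$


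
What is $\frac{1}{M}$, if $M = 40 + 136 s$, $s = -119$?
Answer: $- \frac{1}{16144} \approx -6.1942 \cdot 10^{-5}$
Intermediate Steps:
$M = -16144$ ($M = 40 + 136 \left(-119\right) = 40 - 16184 = -16144$)
$\frac{1}{M} = \frac{1}{-16144} = - \frac{1}{16144}$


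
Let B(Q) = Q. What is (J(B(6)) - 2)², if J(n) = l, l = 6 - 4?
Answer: 0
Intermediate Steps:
l = 2
J(n) = 2
(J(B(6)) - 2)² = (2 - 2)² = 0² = 0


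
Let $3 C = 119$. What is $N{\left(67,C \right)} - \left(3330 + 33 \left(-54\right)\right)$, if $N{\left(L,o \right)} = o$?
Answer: $- \frac{4525}{3} \approx -1508.3$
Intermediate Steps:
$C = \frac{119}{3}$ ($C = \frac{1}{3} \cdot 119 = \frac{119}{3} \approx 39.667$)
$N{\left(67,C \right)} - \left(3330 + 33 \left(-54\right)\right) = \frac{119}{3} - \left(3330 + 33 \left(-54\right)\right) = \frac{119}{3} - 1548 = - \frac{4525}{3}$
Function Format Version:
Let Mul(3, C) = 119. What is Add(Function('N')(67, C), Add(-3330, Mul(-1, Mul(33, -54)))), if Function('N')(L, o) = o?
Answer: Rational(-4525, 3) ≈ -1508.3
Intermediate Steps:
C = Rational(119, 3) (C = Mul(Rational(1, 3), 119) = Rational(119, 3) ≈ 39.667)
Add(Function('N')(67, C), Add(-3330, Mul(-1, Mul(33, -54)))) = Add(Rational(119, 3), Add(-3330, Mul(-1, Mul(33, -54)))) = Add(Rational(119, 3), Add(-3330, Mul(-1, -1782))) = Add(Rational(119, 3), Add(-3330, 1782)) = Add(Rational(119, 3), -1548) = Rational(-4525, 3)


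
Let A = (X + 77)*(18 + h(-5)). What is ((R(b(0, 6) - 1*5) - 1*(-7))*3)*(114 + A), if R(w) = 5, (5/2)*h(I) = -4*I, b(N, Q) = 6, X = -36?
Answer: 42480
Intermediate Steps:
h(I) = -8*I/5 (h(I) = 2*(-4*I)/5 = -8*I/5)
A = 1066 (A = (-36 + 77)*(18 - 8/5*(-5)) = 41*(18 + 8) = 41*26 = 1066)
((R(b(0, 6) - 1*5) - 1*(-7))*3)*(114 + A) = ((5 - 1*(-7))*3)*(114 + 1066) = ((5 + 7)*3)*1180 = (12*3)*1180 = 36*1180 = 42480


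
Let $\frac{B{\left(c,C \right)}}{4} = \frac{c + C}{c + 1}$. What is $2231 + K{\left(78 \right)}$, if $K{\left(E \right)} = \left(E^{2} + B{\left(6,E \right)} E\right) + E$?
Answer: $12137$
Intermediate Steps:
$B{\left(c,C \right)} = \frac{4 \left(C + c\right)}{1 + c}$ ($B{\left(c,C \right)} = 4 \frac{c + C}{c + 1} = 4 \frac{C + c}{1 + c} = \frac{4 \left(C + c\right)}{1 + c}$)
$K{\left(E \right)} = E + E^{2} + E \left(\frac{24}{7} + \frac{4 E}{7}\right)$ ($K{\left(E \right)} = \left(E^{2} + \frac{4 \left(E + 6\right)}{1 + 6} E\right) + E = \left(E^{2} + \frac{4 \left(6 + E\right)}{7} E\right) + E = \left(E^{2} + 4 \cdot \frac{1}{7} \left(6 + E\right) E\right) + E = \left(E^{2} + \left(\frac{24}{7} + \frac{4 E}{7}\right) E\right) + E = \left(E^{2} + E \left(\frac{24}{7} + \frac{4 E}{7}\right)\right) + E = E + E^{2} + E \left(\frac{24}{7} + \frac{4 E}{7}\right)$)
$2231 + K{\left(78 \right)} = 2231 + \frac{1}{7} \cdot 78 \left(31 + 11 \cdot 78\right) = 2231 + \frac{1}{7} \cdot 78 \left(31 + 858\right) = 2231 + \frac{1}{7} \cdot 78 \cdot 889 = 2231 + 9906 = 12137$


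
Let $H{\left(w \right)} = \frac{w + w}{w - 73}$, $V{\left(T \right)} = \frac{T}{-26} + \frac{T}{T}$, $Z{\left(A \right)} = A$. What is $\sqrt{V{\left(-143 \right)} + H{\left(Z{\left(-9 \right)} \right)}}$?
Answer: $\frac{\sqrt{45182}}{82} \approx 2.5922$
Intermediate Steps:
$V{\left(T \right)} = 1 - \frac{T}{26}$ ($V{\left(T \right)} = T \left(- \frac{1}{26}\right) + 1 = - \frac{T}{26} + 1 = 1 - \frac{T}{26}$)
$H{\left(w \right)} = \frac{2 w}{-73 + w}$
$\sqrt{V{\left(-143 \right)} + H{\left(Z{\left(-9 \right)} \right)}} = \sqrt{\left(1 - - \frac{11}{2}\right) + 2 \left(-9\right) \frac{1}{-73 - 9}} = \sqrt{\left(1 + \frac{11}{2}\right) + 2 \left(-9\right) \frac{1}{-82}} = \sqrt{\frac{13}{2} + 2 \left(-9\right) \left(- \frac{1}{82}\right)} = \sqrt{\frac{13}{2} + \frac{9}{41}} = \sqrt{\frac{551}{82}} = \frac{\sqrt{45182}}{82}$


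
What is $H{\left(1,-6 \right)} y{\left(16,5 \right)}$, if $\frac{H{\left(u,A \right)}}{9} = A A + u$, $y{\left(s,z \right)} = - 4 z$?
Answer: $-6660$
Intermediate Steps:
$H{\left(u,A \right)} = 9 u + 9 A^{2}$ ($H{\left(u,A \right)} = 9 \left(A A + u\right) = 9 \left(A^{2} + u\right) = 9 \left(u + A^{2}\right) = 9 u + 9 A^{2}$)
$H{\left(1,-6 \right)} y{\left(16,5 \right)} = \left(9 \cdot 1 + 9 \left(-6\right)^{2}\right) \left(\left(-4\right) 5\right) = \left(9 + 9 \cdot 36\right) \left(-20\right) = \left(9 + 324\right) \left(-20\right) = 333 \left(-20\right) = -6660$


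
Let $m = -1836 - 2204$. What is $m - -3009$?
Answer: $-1031$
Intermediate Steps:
$m = -4040$
$m - -3009 = -4040 - -3009 = -4040 + 3009 = -1031$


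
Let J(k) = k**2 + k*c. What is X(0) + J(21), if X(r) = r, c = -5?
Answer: 336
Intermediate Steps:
J(k) = k**2 - 5*k (J(k) = k**2 + k*(-5) = k**2 - 5*k)
X(0) + J(21) = 0 + 21*(-5 + 21) = 0 + 21*16 = 0 + 336 = 336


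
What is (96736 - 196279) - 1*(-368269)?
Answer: 268726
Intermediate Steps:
(96736 - 196279) - 1*(-368269) = -99543 + 368269 = 268726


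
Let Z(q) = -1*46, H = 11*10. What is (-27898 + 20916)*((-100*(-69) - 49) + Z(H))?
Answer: -47512510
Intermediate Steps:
H = 110
Z(q) = -46
(-27898 + 20916)*((-100*(-69) - 49) + Z(H)) = (-27898 + 20916)*((-100*(-69) - 49) - 46) = -6982*((6900 - 49) - 46) = -6982*(6851 - 46) = -6982*6805 = -47512510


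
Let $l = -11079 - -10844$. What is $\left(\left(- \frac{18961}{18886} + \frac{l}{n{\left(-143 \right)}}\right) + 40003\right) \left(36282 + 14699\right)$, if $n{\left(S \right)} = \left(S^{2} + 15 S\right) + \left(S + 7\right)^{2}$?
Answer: $\frac{20247886935135337}{9928640} \approx 2.0393 \cdot 10^{9}$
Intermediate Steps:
$l = -235$ ($l = -11079 + 10844 = -235$)
$n{\left(S \right)} = S^{2} + \left(7 + S\right)^{2} + 15 S$ ($n{\left(S \right)} = \left(S^{2} + 15 S\right) + \left(7 + S\right)^{2} = S^{2} + \left(7 + S\right)^{2} + 15 S$)
$\left(\left(- \frac{18961}{18886} + \frac{l}{n{\left(-143 \right)}}\right) + 40003\right) \left(36282 + 14699\right) = \left(\left(- \frac{18961}{18886} - \frac{235}{49 + 2 \left(-143\right)^{2} + 29 \left(-143\right)}\right) + 40003\right) \left(36282 + 14699\right) = \left(\left(\left(-18961\right) \frac{1}{18886} - \frac{235}{49 + 2 \cdot 20449 - 4147}\right) + 40003\right) 50981 = \left(\left(- \frac{18961}{18886} - \frac{235}{49 + 40898 - 4147}\right) + 40003\right) 50981 = \left(\left(- \frac{18961}{18886} - \frac{235}{36800}\right) + 40003\right) 50981 = \left(\left(- \frac{18961}{18886} - \frac{47}{7360}\right) + 40003\right) 50981 = \left(- \frac{70220301}{69500480} + 40003\right) 50981 = \frac{2780157481139}{69500480} \cdot 50981 = \frac{20247886935135337}{9928640}$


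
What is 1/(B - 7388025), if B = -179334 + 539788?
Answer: -1/7027571 ≈ -1.4230e-7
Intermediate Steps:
B = 360454
1/(B - 7388025) = 1/(360454 - 7388025) = 1/(-7027571) = -1/7027571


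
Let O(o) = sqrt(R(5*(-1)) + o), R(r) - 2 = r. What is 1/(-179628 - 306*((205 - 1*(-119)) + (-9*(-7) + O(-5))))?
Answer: I/(6*(-49675*I + 102*sqrt(2))) ≈ -3.3551e-6 + 9.7428e-9*I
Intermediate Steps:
R(r) = 2 + r
O(o) = sqrt(-3 + o) (O(o) = sqrt((2 + 5*(-1)) + o) = sqrt((2 - 5) + o) = sqrt(-3 + o))
1/(-179628 - 306*((205 - 1*(-119)) + (-9*(-7) + O(-5)))) = 1/(-179628 - 306*((205 - 1*(-119)) + (-9*(-7) + sqrt(-3 - 5)))) = 1/(-179628 - 306*((205 + 119) + (63 + sqrt(-8)))) = 1/(-179628 - 306*(324 + (63 + 2*I*sqrt(2)))) = 1/(-179628 - 306*(387 + 2*I*sqrt(2))) = 1/(-179628 + (-118422 - 612*I*sqrt(2))) = 1/(-298050 - 612*I*sqrt(2))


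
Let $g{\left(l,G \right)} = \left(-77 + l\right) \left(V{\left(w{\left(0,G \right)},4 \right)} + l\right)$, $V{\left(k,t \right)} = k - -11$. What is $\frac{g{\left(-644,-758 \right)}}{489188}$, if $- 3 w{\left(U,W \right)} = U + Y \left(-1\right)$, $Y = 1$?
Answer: $\frac{97747}{104826} \approx 0.93247$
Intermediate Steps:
$w{\left(U,W \right)} = \frac{1}{3} - \frac{U}{3}$ ($w{\left(U,W \right)} = - \frac{U + 1 \left(-1\right)}{3} = - \frac{U - 1}{3} = - \frac{-1 + U}{3} = \frac{1}{3} - \frac{U}{3}$)
$V{\left(k,t \right)} = 11 + k$ ($V{\left(k,t \right)} = k + 11 = 11 + k$)
$g{\left(l,G \right)} = \left(-77 + l\right) \left(\frac{34}{3} + l\right)$ ($g{\left(l,G \right)} = \left(-77 + l\right) \left(\left(11 + \left(\frac{1}{3} - 0\right)\right) + l\right) = \left(-77 + l\right) \left(\left(11 + \left(\frac{1}{3} + 0\right)\right) + l\right) = \left(-77 + l\right) \left(\left(11 + \frac{1}{3}\right) + l\right) = \left(-77 + l\right) \left(\frac{34}{3} + l\right)$)
$\frac{g{\left(-644,-758 \right)}}{489188} = \frac{- \frac{2618}{3} + \left(-644\right)^{2} - - \frac{126868}{3}}{489188} = \left(- \frac{2618}{3} + 414736 + \frac{126868}{3}\right) \frac{1}{489188} = \frac{1368458}{3} \cdot \frac{1}{489188} = \frac{97747}{104826}$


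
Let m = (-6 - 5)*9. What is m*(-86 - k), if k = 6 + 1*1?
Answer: 9207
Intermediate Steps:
k = 7 (k = 6 + 1 = 7)
m = -99 (m = -11*9 = -99)
m*(-86 - k) = -99*(-86 - 1*7) = -99*(-86 - 7) = -99*(-93) = 9207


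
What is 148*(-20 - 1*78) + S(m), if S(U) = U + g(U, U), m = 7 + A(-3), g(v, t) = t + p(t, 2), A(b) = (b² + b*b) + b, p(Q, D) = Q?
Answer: -14438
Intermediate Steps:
A(b) = b + 2*b² (A(b) = (b² + b²) + b = 2*b² + b = b + 2*b²)
g(v, t) = 2*t (g(v, t) = t + t = 2*t)
m = 22 (m = 7 - 3*(1 + 2*(-3)) = 7 - 3*(1 - 6) = 7 - 3*(-5) = 7 + 15 = 22)
S(U) = 3*U (S(U) = U + 2*U = 3*U)
148*(-20 - 1*78) + S(m) = 148*(-20 - 1*78) + 3*22 = 148*(-20 - 78) + 66 = 148*(-98) + 66 = -14504 + 66 = -14438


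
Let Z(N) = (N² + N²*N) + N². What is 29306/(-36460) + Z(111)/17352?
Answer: 1395937663/17573720 ≈ 79.433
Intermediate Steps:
Z(N) = N³ + 2*N² (Z(N) = (N² + N³) + N² = N³ + 2*N²)
29306/(-36460) + Z(111)/17352 = 29306/(-36460) + (111²*(2 + 111))/17352 = 29306*(-1/36460) + (12321*113)*(1/17352) = -14653/18230 + 1392273*(1/17352) = -14653/18230 + 154697/1928 = 1395937663/17573720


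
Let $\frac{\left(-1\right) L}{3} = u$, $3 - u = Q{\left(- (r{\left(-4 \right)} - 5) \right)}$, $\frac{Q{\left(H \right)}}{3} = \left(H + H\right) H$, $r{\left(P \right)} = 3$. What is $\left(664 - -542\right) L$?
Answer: $75978$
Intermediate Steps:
$Q{\left(H \right)} = 6 H^{2}$ ($Q{\left(H \right)} = 3 \left(H + H\right) H = 3 \cdot 2 H H = 3 \cdot 2 H^{2} = 6 H^{2}$)
$u = -21$ ($u = 3 - 6 \left(- (3 - 5)\right)^{2} = 3 - 6 \left(\left(-1\right) \left(-2\right)\right)^{2} = 3 - 6 \cdot 2^{2} = 3 - 6 \cdot 4 = 3 - 24 = -21$)
$L = 63$ ($L = \left(-3\right) \left(-21\right) = 63$)
$\left(664 - -542\right) L = \left(664 - -542\right) 63 = \left(664 + 542\right) 63 = 1206 \cdot 63 = 75978$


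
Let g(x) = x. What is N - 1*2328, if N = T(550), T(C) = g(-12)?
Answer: -2340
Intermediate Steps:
T(C) = -12
N = -12
N - 1*2328 = -12 - 1*2328 = -12 - 2328 = -2340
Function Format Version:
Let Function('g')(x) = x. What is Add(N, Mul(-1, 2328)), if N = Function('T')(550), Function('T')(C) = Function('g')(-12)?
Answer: -2340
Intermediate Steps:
Function('T')(C) = -12
N = -12
Add(N, Mul(-1, 2328)) = Add(-12, Mul(-1, 2328)) = Add(-12, -2328) = -2340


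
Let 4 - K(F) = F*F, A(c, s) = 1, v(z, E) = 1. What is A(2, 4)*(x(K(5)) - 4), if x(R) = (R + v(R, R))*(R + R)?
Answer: 836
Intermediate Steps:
K(F) = 4 - F² (K(F) = 4 - F*F = 4 - F²)
x(R) = 2*R*(1 + R) (x(R) = (R + 1)*(R + R) = (1 + R)*(2*R) = 2*R*(1 + R))
A(2, 4)*(x(K(5)) - 4) = 1*(2*(4 - 1*5²)*(1 + (4 - 1*5²)) - 4) = 1*(2*(4 - 1*25)*(1 + (4 - 1*25)) - 4) = 1*(2*(4 - 25)*(1 + (4 - 25)) - 4) = 1*(2*(-21)*(1 - 21) - 4) = 1*(2*(-21)*(-20) - 4) = 1*(840 - 4) = 1*836 = 836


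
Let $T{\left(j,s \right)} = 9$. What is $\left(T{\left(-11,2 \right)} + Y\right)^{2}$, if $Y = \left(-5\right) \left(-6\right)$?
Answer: $1521$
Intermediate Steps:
$Y = 30$
$\left(T{\left(-11,2 \right)} + Y\right)^{2} = \left(9 + 30\right)^{2} = 39^{2} = 1521$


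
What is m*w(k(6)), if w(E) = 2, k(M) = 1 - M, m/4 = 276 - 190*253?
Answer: -382352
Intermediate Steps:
m = -191176 (m = 4*(276 - 190*253) = 4*(276 - 48070) = 4*(-47794) = -191176)
m*w(k(6)) = -191176*2 = -382352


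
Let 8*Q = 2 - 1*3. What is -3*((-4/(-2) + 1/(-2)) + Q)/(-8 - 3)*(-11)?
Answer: -33/8 ≈ -4.1250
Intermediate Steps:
Q = -1/8 (Q = (2 - 1*3)/8 = (2 - 3)/8 = (1/8)*(-1) = -1/8 ≈ -0.12500)
-3*((-4/(-2) + 1/(-2)) + Q)/(-8 - 3)*(-11) = -3*((-4/(-2) + 1/(-2)) - 1/8)/(-8 - 3)*(-11) = -3*((-4*(-1/2) + 1*(-1/2)) - 1/8)/(-11)*(-11) = -3*((2 - 1/2) - 1/8)*(-1)/11*(-11) = -3*(3/2 - 1/8)*(-1)/11*(-11) = -33*(-1)/(8*11)*(-11) = -3*(-1/8)*(-11) = (3/8)*(-11) = -33/8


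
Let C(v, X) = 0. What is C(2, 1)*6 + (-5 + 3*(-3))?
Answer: -14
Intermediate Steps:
C(2, 1)*6 + (-5 + 3*(-3)) = 0*6 + (-5 + 3*(-3)) = 0 + (-5 - 9) = 0 - 14 = -14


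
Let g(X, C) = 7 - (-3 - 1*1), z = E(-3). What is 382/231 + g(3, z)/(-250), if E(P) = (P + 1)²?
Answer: 92959/57750 ≈ 1.6097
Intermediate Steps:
E(P) = (1 + P)²
z = 4 (z = (1 - 3)² = (-2)² = 4)
g(X, C) = 11 (g(X, C) = 7 - (-3 - 1) = 7 - 1*(-4) = 7 + 4 = 11)
382/231 + g(3, z)/(-250) = 382/231 + 11/(-250) = 382*(1/231) + 11*(-1/250) = 382/231 - 11/250 = 92959/57750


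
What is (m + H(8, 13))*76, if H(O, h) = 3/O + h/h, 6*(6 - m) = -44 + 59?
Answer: 741/2 ≈ 370.50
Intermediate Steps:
m = 7/2 (m = 6 - (-44 + 59)/6 = 6 - 1/6*15 = 6 - 5/2 = 7/2 ≈ 3.5000)
H(O, h) = 1 + 3/O (H(O, h) = 3/O + 1 = 1 + 3/O)
(m + H(8, 13))*76 = (7/2 + (3 + 8)/8)*76 = (7/2 + (1/8)*11)*76 = (7/2 + 11/8)*76 = (39/8)*76 = 741/2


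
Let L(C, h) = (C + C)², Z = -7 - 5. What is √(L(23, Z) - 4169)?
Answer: I*√2053 ≈ 45.31*I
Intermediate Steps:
Z = -12
L(C, h) = 4*C² (L(C, h) = (2*C)² = 4*C²)
√(L(23, Z) - 4169) = √(4*23² - 4169) = √(4*529 - 4169) = √(2116 - 4169) = √(-2053) = I*√2053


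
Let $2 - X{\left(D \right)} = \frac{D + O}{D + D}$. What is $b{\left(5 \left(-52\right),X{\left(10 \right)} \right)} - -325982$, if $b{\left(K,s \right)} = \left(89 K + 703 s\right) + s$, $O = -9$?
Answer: $\frac{1521074}{5} \approx 3.0422 \cdot 10^{5}$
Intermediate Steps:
$X{\left(D \right)} = 2 - \frac{-9 + D}{2 D}$ ($X{\left(D \right)} = 2 - \frac{D - 9}{D + D} = 2 - \frac{-9 + D}{2 D}$)
$b{\left(K,s \right)} = 89 K + 704 s$
$b{\left(5 \left(-52\right),X{\left(10 \right)} \right)} - -325982 = \left(89 \cdot 5 \left(-52\right) + 704 \frac{3 \left(3 + 10\right)}{2 \cdot 10}\right) - -325982 = \left(89 \left(-260\right) + 704 \cdot \frac{3}{2} \cdot \frac{1}{10} \cdot 13\right) + 325982 = \left(-23140 + 704 \cdot \frac{39}{20}\right) + 325982 = \left(-23140 + \frac{6864}{5}\right) + 325982 = - \frac{108836}{5} + 325982 = \frac{1521074}{5}$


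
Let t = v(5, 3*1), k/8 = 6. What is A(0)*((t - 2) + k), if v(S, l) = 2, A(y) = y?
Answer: 0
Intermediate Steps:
k = 48 (k = 8*6 = 48)
t = 2
A(0)*((t - 2) + k) = 0*((2 - 2) + 48) = 0*(0 + 48) = 0*48 = 0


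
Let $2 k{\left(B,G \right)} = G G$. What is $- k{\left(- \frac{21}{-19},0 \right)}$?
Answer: $0$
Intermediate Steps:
$k{\left(B,G \right)} = \frac{G^{2}}{2}$ ($k{\left(B,G \right)} = \frac{G G}{2} = \frac{G^{2}}{2}$)
$- k{\left(- \frac{21}{-19},0 \right)} = - \frac{0^{2}}{2} = - \frac{0}{2} = \left(-1\right) 0 = 0$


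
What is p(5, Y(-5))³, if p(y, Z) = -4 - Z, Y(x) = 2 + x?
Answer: -1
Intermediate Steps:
p(5, Y(-5))³ = (-4 - (2 - 5))³ = (-4 - 1*(-3))³ = (-4 + 3)³ = (-1)³ = -1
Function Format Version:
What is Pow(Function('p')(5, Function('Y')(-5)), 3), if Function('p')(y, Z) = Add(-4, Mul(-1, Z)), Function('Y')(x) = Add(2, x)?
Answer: -1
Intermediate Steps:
Pow(Function('p')(5, Function('Y')(-5)), 3) = Pow(Add(-4, Mul(-1, Add(2, -5))), 3) = Pow(Add(-4, Mul(-1, -3)), 3) = Pow(Add(-4, 3), 3) = Pow(-1, 3) = -1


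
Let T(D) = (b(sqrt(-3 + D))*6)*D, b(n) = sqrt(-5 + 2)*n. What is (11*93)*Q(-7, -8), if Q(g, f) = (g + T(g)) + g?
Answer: -14322 + 42966*sqrt(30) ≈ 2.2101e+5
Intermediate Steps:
b(n) = I*n*sqrt(3) (b(n) = sqrt(-3)*n = (I*sqrt(3))*n = I*n*sqrt(3))
T(D) = 6*I*D*sqrt(3)*sqrt(-3 + D) (T(D) = ((I*sqrt(-3 + D)*sqrt(3))*6)*D = ((I*sqrt(3)*sqrt(-3 + D))*6)*D = (6*I*sqrt(3)*sqrt(-3 + D))*D = 6*I*D*sqrt(3)*sqrt(-3 + D))
Q(g, f) = 2*g + 6*I*g*sqrt(3)*sqrt(-3 + g) (Q(g, f) = (g + 6*I*g*sqrt(3)*sqrt(-3 + g)) + g = 2*g + 6*I*g*sqrt(3)*sqrt(-3 + g))
(11*93)*Q(-7, -8) = (11*93)*(2*(-7)*(1 + 3*I*sqrt(3)*sqrt(-3 - 7))) = 1023*(2*(-7)*(1 + 3*I*sqrt(3)*sqrt(-10))) = 1023*(2*(-7)*(1 + 3*I*sqrt(3)*(I*sqrt(10)))) = 1023*(2*(-7)*(1 - 3*sqrt(30))) = 1023*(-14 + 42*sqrt(30)) = -14322 + 42966*sqrt(30)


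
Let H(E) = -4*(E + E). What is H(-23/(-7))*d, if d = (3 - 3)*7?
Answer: 0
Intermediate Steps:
H(E) = -8*E
d = 0 (d = 0*7 = 0)
H(-23/(-7))*d = -(-184)/(-7)*0 = -(-184)*(-1)/7*0 = -8*23/7*0 = -184/7*0 = 0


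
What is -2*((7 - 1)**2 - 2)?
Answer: -68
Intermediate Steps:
-2*((7 - 1)**2 - 2) = -2*(6**2 - 2) = -2*(36 - 2) = -2*34 = -68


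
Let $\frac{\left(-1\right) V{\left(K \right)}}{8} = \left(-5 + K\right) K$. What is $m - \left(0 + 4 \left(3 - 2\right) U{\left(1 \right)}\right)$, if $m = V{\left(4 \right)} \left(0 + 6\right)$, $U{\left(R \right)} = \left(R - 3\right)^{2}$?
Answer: $176$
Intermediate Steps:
$U{\left(R \right)} = \left(-3 + R\right)^{2}$
$V{\left(K \right)} = - 8 K \left(-5 + K\right)$ ($V{\left(K \right)} = - 8 \left(-5 + K\right) K = - 8 K \left(-5 + K\right)$)
$m = 192$ ($m = 8 \cdot 4 \left(5 - 4\right) \left(0 + 6\right) = 8 \cdot 4 \left(5 - 4\right) 6 = 8 \cdot 4 \cdot 1 \cdot 6 = 32 \cdot 6 = 192$)
$m - \left(0 + 4 \left(3 - 2\right) U{\left(1 \right)}\right) = 192 - \left(0 + 4 \left(3 - 2\right) \left(-3 + 1\right)^{2}\right) = 192 - \left(0 + 4 \cdot 1 \left(-2\right)^{2}\right) = 192 - \left(0 + 4 \cdot 4\right) = 192 - \left(0 + 16\right) = 192 - 16 = 176$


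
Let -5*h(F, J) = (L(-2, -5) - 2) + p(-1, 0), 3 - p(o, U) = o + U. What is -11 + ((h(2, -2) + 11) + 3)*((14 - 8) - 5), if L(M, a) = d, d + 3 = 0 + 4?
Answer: 12/5 ≈ 2.4000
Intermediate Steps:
d = 1 (d = -3 + (0 + 4) = -3 + 4 = 1)
p(o, U) = 3 - U - o (p(o, U) = 3 - (o + U) = 3 - (U + o) = 3 + (-U - o) = 3 - U - o)
L(M, a) = 1
h(F, J) = -⅗ (h(F, J) = -((1 - 2) + (3 - 1*0 - 1*(-1)))/5 = -(-1 + (3 + 0 + 1))/5 = -(-1 + 4)/5 = -⅕*3 = -⅗)
-11 + ((h(2, -2) + 11) + 3)*((14 - 8) - 5) = -11 + ((-⅗ + 11) + 3)*((14 - 8) - 5) = -11 + (52/5 + 3)*(6 - 5) = -11 + (67/5)*1 = -11 + 67/5 = 12/5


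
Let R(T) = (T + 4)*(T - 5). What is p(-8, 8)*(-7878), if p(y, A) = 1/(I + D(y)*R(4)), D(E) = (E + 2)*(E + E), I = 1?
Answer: 606/59 ≈ 10.271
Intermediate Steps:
D(E) = 2*E*(2 + E) (D(E) = (2 + E)*(2*E) = 2*E*(2 + E))
R(T) = (-5 + T)*(4 + T) (R(T) = (4 + T)*(-5 + T) = (-5 + T)*(4 + T))
p(y, A) = 1/(1 - 16*y*(2 + y)) (p(y, A) = 1/(1 + (2*y*(2 + y))*(-20 + 4² - 1*4)) = 1/(1 + (2*y*(2 + y))*(-20 + 16 - 4)) = 1/(1 + (2*y*(2 + y))*(-8)) = 1/(1 - 16*y*(2 + y)))
p(-8, 8)*(-7878) = -1/(-1 + 16*(-8)*(2 - 8))*(-7878) = -1/(-1 + 16*(-8)*(-6))*(-7878) = -1/(-1 + 768)*(-7878) = -1/767*(-7878) = 606/59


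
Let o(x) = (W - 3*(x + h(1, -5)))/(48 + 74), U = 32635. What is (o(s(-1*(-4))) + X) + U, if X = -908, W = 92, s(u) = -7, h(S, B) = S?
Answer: 1935402/61 ≈ 31728.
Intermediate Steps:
o(x) = 89/122 - 3*x/122 (o(x) = (92 - 3*(x + 1))/(48 + 74) = (92 - 3*(1 + x))/122 = (92 + (-3 - 3*x))*(1/122) = (89 - 3*x)*(1/122) = 89/122 - 3*x/122)
(o(s(-1*(-4))) + X) + U = ((89/122 - 3/122*(-7)) - 908) + 32635 = ((89/122 + 21/122) - 908) + 32635 = (55/61 - 908) + 32635 = -55333/61 + 32635 = 1935402/61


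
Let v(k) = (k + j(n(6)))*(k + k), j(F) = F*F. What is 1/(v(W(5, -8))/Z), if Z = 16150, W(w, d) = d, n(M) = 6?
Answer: -8075/224 ≈ -36.049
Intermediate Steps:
j(F) = F**2
v(k) = 2*k*(36 + k) (v(k) = (k + 6**2)*(k + k) = (k + 36)*(2*k) = (36 + k)*(2*k) = 2*k*(36 + k))
1/(v(W(5, -8))/Z) = 1/((2*(-8)*(36 - 8))/16150) = 1/((2*(-8)*28)*(1/16150)) = 1/(-448*1/16150) = 1/(-224/8075) = -8075/224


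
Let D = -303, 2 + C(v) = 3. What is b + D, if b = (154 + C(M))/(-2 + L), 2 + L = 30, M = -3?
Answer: -7723/26 ≈ -297.04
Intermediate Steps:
C(v) = 1 (C(v) = -2 + 3 = 1)
L = 28 (L = -2 + 30 = 28)
b = 155/26 (b = (154 + 1)/(-2 + 28) = 155/26 ≈ 5.9615)
b + D = 155/26 - 303 = -7723/26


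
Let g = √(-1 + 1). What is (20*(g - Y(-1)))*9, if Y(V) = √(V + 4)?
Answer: -180*√3 ≈ -311.77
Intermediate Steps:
Y(V) = √(4 + V)
g = 0 (g = √0 = 0)
(20*(g - Y(-1)))*9 = (20*(0 - √(4 - 1)))*9 = (20*(0 - √3))*9 = (20*(-√3))*9 = -20*√3*9 = -180*√3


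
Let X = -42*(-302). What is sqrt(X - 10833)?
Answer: sqrt(1851) ≈ 43.023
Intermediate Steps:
X = 12684
sqrt(X - 10833) = sqrt(12684 - 10833) = sqrt(1851)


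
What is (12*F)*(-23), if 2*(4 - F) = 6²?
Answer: 3864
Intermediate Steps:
F = -14 (F = 4 - ½*6² = 4 - ½*36 = 4 - 18 = -14)
(12*F)*(-23) = (12*(-14))*(-23) = -168*(-23) = 3864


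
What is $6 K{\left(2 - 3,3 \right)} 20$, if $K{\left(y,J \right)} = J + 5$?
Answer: $960$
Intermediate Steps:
$K{\left(y,J \right)} = 5 + J$
$6 K{\left(2 - 3,3 \right)} 20 = 6 \left(5 + 3\right) 20 = 6 \cdot 8 \cdot 20 = 48 \cdot 20 = 960$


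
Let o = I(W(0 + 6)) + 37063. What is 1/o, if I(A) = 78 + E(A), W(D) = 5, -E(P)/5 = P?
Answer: 1/37116 ≈ 2.6943e-5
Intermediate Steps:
E(P) = -5*P
I(A) = 78 - 5*A
o = 37116 (o = (78 - 5*5) + 37063 = (78 - 25) + 37063 = 53 + 37063 = 37116)
1/o = 1/37116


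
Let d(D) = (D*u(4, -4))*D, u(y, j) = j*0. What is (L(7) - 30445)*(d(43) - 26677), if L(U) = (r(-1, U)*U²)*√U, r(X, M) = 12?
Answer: 812181265 - 15686076*√7 ≈ 7.7068e+8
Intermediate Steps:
u(y, j) = 0
d(D) = 0 (d(D) = (D*0)*D = 0*D = 0)
L(U) = 12*U^(5/2) (L(U) = (12*U²)*√U = 12*U^(5/2))
(L(7) - 30445)*(d(43) - 26677) = (12*7^(5/2) - 30445)*(0 - 26677) = (12*(49*√7) - 30445)*(-26677) = (588*√7 - 30445)*(-26677) = (-30445 + 588*√7)*(-26677) = 812181265 - 15686076*√7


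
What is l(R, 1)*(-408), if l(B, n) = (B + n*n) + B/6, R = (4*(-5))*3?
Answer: 28152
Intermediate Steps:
R = -60 (R = -20*3 = -60)
l(B, n) = n² + 7*B/6 (l(B, n) = (B + n²) + B*(⅙) = (B + n²) + B/6 = n² + 7*B/6)
l(R, 1)*(-408) = (1² + (7/6)*(-60))*(-408) = (1 - 70)*(-408) = -69*(-408) = 28152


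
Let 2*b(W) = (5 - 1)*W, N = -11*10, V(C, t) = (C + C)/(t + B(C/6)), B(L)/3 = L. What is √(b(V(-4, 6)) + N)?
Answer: I*√114 ≈ 10.677*I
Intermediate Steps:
B(L) = 3*L
V(C, t) = 2*C/(t + C/2) (V(C, t) = (C + C)/(t + 3*(C/6)) = (2*C)/(t + 3*(C*(⅙))) = (2*C)/(t + 3*(C/6)) = (2*C)/(t + C/2) = 2*C/(t + C/2))
N = -110
b(W) = 2*W (b(W) = ((5 - 1)*W)/2 = (4*W)/2 = 2*W)
√(b(V(-4, 6)) + N) = √(2*(4*(-4)/(-4 + 2*6)) - 110) = √(2*(4*(-4)/(-4 + 12)) - 110) = √(2*(4*(-4)/8) - 110) = √(2*(4*(-4)*(⅛)) - 110) = √(2*(-2) - 110) = √(-4 - 110) = √(-114) = I*√114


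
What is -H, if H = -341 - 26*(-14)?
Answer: -23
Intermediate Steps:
H = 23 (H = -341 - 1*(-364) = -341 + 364 = 23)
-H = -1*23 = -23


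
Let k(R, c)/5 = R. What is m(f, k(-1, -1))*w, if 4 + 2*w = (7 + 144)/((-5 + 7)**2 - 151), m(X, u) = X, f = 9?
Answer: -2217/98 ≈ -22.622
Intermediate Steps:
k(R, c) = 5*R
w = -739/294 (w = -2 + ((7 + 144)/((-5 + 7)**2 - 151))/2 = -2 + (151/(2**2 - 151))/2 = -2 + (151/(4 - 151))/2 = -2 + (151/(-147))/2 = -2 + (151*(-1/147))/2 = -2 + (1/2)*(-151/147) = -2 - 151/294 = -739/294 ≈ -2.5136)
m(f, k(-1, -1))*w = 9*(-739/294) = -2217/98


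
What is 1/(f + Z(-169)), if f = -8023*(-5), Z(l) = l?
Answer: 1/39946 ≈ 2.5034e-5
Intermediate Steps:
f = 40115
1/(f + Z(-169)) = 1/(40115 - 169) = 1/39946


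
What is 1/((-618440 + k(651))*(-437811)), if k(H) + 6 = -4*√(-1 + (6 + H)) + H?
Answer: 617795/167099609616563019 - 16*√41/167099609616563019 ≈ 3.6966e-12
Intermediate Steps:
k(H) = -6 + H - 4*√(5 + H) (k(H) = -6 + (-4*√(-1 + (6 + H)) + H) = -6 + (-4*√(5 + H) + H) = -6 + (H - 4*√(5 + H)) = -6 + H - 4*√(5 + H))
1/((-618440 + k(651))*(-437811)) = 1/(-618440 + (-6 + 651 - 4*√(5 + 651))*(-437811)) = -1/437811/(-618440 + (-6 + 651 - 16*√41)) = -1/437811/(-618440 + (645 - 16*√41)) = -1/437811/(-617795 - 16*√41) = -1/(437811*(-617795 - 16*√41))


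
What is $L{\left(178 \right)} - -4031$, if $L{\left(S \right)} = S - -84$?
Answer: $4293$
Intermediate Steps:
$L{\left(S \right)} = 84 + S$ ($L{\left(S \right)} = S + 84 = 84 + S$)
$L{\left(178 \right)} - -4031 = \left(84 + 178\right) - -4031 = 262 + \left(-69 + 4100\right) = 262 + 4031 = 4293$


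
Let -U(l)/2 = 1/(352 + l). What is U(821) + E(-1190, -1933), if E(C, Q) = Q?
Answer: -2267411/1173 ≈ -1933.0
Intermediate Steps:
U(l) = -2/(352 + l)
U(821) + E(-1190, -1933) = -2/(352 + 821) - 1933 = -2/1173 - 1933 = -2267411/1173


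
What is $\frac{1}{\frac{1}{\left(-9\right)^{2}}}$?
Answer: $81$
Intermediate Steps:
$\frac{1}{\frac{1}{\left(-9\right)^{2}}} = \frac{1}{\frac{1}{81}} = 81$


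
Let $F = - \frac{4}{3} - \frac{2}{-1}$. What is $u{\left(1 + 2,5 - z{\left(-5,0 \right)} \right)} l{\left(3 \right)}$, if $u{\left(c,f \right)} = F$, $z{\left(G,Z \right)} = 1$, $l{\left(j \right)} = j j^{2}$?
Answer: $18$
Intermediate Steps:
$l{\left(j \right)} = j^{3}$
$F = \frac{2}{3}$ ($F = \left(-4\right) \frac{1}{3} - -2 = - \frac{4}{3} + 2 = \frac{2}{3} \approx 0.66667$)
$u{\left(c,f \right)} = \frac{2}{3}$
$u{\left(1 + 2,5 - z{\left(-5,0 \right)} \right)} l{\left(3 \right)} = \frac{2 \cdot 3^{3}}{3} = \frac{2}{3} \cdot 27 = 18$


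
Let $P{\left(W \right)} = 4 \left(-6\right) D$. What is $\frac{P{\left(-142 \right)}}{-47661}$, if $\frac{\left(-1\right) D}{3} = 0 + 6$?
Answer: $- \frac{144}{15887} \approx -0.009064$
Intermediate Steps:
$D = -18$ ($D = - 3 \left(0 + 6\right) = \left(-3\right) 6 = -18$)
$P{\left(W \right)} = 432$ ($P{\left(W \right)} = 4 \left(-6\right) \left(-18\right) = \left(-24\right) \left(-18\right) = 432$)
$\frac{P{\left(-142 \right)}}{-47661} = \frac{432}{-47661} = 432 \left(- \frac{1}{47661}\right) = - \frac{144}{15887}$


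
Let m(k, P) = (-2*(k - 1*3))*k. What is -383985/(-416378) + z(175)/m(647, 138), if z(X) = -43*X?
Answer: 23080126315/24784484072 ≈ 0.93123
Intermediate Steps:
m(k, P) = k*(6 - 2*k) (m(k, P) = (-2*(k - 3))*k = (-2*(-3 + k))*k = (6 - 2*k)*k = k*(6 - 2*k))
-383985/(-416378) + z(175)/m(647, 138) = -383985/(-416378) + (-43*175)/((2*647*(3 - 1*647))) = -383985*(-1/416378) - 7525*1/(1294*(3 - 647)) = 383985/416378 - 7525/(2*647*(-644)) = 383985/416378 - 7525/(-833336) = 383985/416378 - 7525*(-1/833336) = 383985/416378 + 1075/119048 = 23080126315/24784484072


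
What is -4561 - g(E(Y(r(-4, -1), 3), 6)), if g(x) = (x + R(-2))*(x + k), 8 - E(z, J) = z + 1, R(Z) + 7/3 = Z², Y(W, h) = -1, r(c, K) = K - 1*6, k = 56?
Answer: -15539/3 ≈ -5179.7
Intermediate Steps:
r(c, K) = -6 + K (r(c, K) = K - 6 = -6 + K)
R(Z) = -7/3 + Z²
E(z, J) = 7 - z (E(z, J) = 8 - (z + 1) = 8 - (1 + z) = 8 + (-1 - z) = 7 - z)
g(x) = (56 + x)*(5/3 + x) (g(x) = (x + (-7/3 + (-2)²))*(x + 56) = (x + (-7/3 + 4))*(56 + x) = (x + 5/3)*(56 + x) = (5/3 + x)*(56 + x) = (56 + x)*(5/3 + x))
-4561 - g(E(Y(r(-4, -1), 3), 6)) = -4561 - (280/3 + (7 - 1*(-1))² + 173*(7 - 1*(-1))/3) = -4561 - (280/3 + (7 + 1)² + 173*(7 + 1)/3) = -4561 - (280/3 + 8² + (173/3)*8) = -4561 - (280/3 + 64 + 1384/3) = -4561 - 1*1856/3 = -4561 - 1856/3 = -15539/3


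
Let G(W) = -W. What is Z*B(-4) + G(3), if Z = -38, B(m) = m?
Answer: 149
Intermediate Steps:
Z*B(-4) + G(3) = -38*(-4) - 1*3 = 152 - 3 = 149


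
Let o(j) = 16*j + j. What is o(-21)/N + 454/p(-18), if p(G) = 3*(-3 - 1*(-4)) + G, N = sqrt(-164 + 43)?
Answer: -454/15 + 357*I/11 ≈ -30.267 + 32.455*I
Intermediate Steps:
N = 11*I (N = sqrt(-121) = 11*I ≈ 11.0*I)
o(j) = 17*j
p(G) = 3 + G (p(G) = 3*(-3 + 4) + G = 3*1 + G = 3 + G)
o(-21)/N + 454/p(-18) = (17*(-21))/((11*I)) + 454/(3 - 18) = -(-357)*I/11 + 454/(-15) = 357*I/11 + 454*(-1/15) = 357*I/11 - 454/15 = -454/15 + 357*I/11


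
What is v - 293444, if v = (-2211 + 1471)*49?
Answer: -329704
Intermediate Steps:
v = -36260 (v = -740*49 = -36260)
v - 293444 = -36260 - 293444 = -329704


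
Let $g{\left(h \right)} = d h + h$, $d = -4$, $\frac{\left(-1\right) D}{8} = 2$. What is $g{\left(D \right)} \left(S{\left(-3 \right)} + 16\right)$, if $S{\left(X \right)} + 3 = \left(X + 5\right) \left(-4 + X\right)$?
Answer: $-48$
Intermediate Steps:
$S{\left(X \right)} = -3 + \left(-4 + X\right) \left(5 + X\right)$ ($S{\left(X \right)} = -3 + \left(X + 5\right) \left(-4 + X\right) = -3 + \left(5 + X\right) \left(-4 + X\right) = -3 + \left(-4 + X\right) \left(5 + X\right)$)
$D = -16$ ($D = \left(-8\right) 2 = -16$)
$g{\left(h \right)} = - 3 h$ ($g{\left(h \right)} = - 4 h + h = - 3 h$)
$g{\left(D \right)} \left(S{\left(-3 \right)} + 16\right) = \left(-3\right) \left(-16\right) \left(\left(-23 - 3 + \left(-3\right)^{2}\right) + 16\right) = 48 \left(\left(-23 - 3 + 9\right) + 16\right) = 48 \left(-17 + 16\right) = 48 \left(-1\right) = -48$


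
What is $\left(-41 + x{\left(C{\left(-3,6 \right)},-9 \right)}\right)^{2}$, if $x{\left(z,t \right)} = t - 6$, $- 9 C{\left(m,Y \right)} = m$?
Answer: $3136$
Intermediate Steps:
$C{\left(m,Y \right)} = - \frac{m}{9}$
$x{\left(z,t \right)} = -6 + t$ ($x{\left(z,t \right)} = t - 6 = -6 + t$)
$\left(-41 + x{\left(C{\left(-3,6 \right)},-9 \right)}\right)^{2} = \left(-41 - 15\right)^{2} = \left(-56\right)^{2} = 3136$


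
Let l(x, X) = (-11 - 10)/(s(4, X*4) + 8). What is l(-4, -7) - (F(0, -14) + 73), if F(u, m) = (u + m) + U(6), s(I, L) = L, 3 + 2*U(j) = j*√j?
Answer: -1129/20 - 3*√6 ≈ -63.798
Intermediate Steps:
U(j) = -3/2 + j^(3/2)/2 (U(j) = -3/2 + (j*√j)/2 = -3/2 + j^(3/2)/2)
F(u, m) = -3/2 + m + u + 3*√6 (F(u, m) = (u + m) + (-3/2 + 6^(3/2)/2) = (m + u) + (-3/2 + (6*√6)/2) = (m + u) + (-3/2 + 3*√6) = -3/2 + m + u + 3*√6)
l(x, X) = -21/(8 + 4*X) (l(x, X) = (-11 - 10)/(X*4 + 8) = -21/(4*X + 8) = -21/(8 + 4*X))
l(-4, -7) - (F(0, -14) + 73) = -21/(8 + 4*(-7)) - ((-3/2 - 14 + 0 + 3*√6) + 73) = -21/(8 - 28) - ((-31/2 + 3*√6) + 73) = -21/(-20) - (115/2 + 3*√6) = -21*(-1/20) + (-115/2 - 3*√6) = 21/20 + (-115/2 - 3*√6) = -1129/20 - 3*√6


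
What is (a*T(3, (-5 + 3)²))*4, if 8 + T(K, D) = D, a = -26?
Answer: 416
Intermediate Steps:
T(K, D) = -8 + D
(a*T(3, (-5 + 3)²))*4 = -26*(-8 + (-5 + 3)²)*4 = -26*(-8 + (-2)²)*4 = -26*(-8 + 4)*4 = -26*(-4)*4 = 104*4 = 416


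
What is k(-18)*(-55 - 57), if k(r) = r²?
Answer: -36288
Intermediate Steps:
k(-18)*(-55 - 57) = (-18)²*(-55 - 57) = 324*(-112) = -36288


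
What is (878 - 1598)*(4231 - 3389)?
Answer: -606240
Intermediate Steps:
(878 - 1598)*(4231 - 3389) = -720*842 = -606240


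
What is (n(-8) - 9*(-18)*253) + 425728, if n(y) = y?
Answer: 466706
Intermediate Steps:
(n(-8) - 9*(-18)*253) + 425728 = (-8 - 9*(-18)*253) + 425728 = (-8 + 162*253) + 425728 = (-8 + 40986) + 425728 = 40978 + 425728 = 466706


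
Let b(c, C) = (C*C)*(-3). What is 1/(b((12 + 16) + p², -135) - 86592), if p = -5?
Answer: -1/141267 ≈ -7.0788e-6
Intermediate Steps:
b(c, C) = -3*C² (b(c, C) = C²*(-3) = -3*C²)
1/(b((12 + 16) + p², -135) - 86592) = 1/(-3*(-135)² - 86592) = 1/(-3*18225 - 86592) = 1/(-54675 - 86592) = 1/(-141267) = -1/141267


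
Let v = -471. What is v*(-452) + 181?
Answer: 213073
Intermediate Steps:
v*(-452) + 181 = -471*(-452) + 181 = 212892 + 181 = 213073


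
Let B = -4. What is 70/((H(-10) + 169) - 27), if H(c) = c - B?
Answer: 35/68 ≈ 0.51471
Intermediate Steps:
H(c) = 4 + c (H(c) = c - 1*(-4) = c + 4 = 4 + c)
70/((H(-10) + 169) - 27) = 70/(((4 - 10) + 169) - 27) = 70/((-6 + 169) - 27) = 70/(163 - 27) = 70/136 = 70*(1/136) = 35/68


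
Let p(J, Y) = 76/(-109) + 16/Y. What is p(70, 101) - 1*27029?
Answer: -297568193/11009 ≈ -27030.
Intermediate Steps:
p(J, Y) = -76/109 + 16/Y (p(J, Y) = 76*(-1/109) + 16/Y = -76/109 + 16/Y)
p(70, 101) - 1*27029 = (-76/109 + 16/101) - 1*27029 = (-76/109 + 16*(1/101)) - 27029 = (-76/109 + 16/101) - 27029 = -5932/11009 - 27029 = -297568193/11009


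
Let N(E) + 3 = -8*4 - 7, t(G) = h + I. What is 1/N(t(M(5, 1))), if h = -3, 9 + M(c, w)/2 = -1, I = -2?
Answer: -1/42 ≈ -0.023810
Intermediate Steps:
M(c, w) = -20 (M(c, w) = -18 + 2*(-1) = -18 - 2 = -20)
t(G) = -5 (t(G) = -3 - 2 = -5)
N(E) = -42 (N(E) = -3 + (-8*4 - 7) = -3 + (-32 - 7) = -3 - 39 = -42)
1/N(t(M(5, 1))) = 1/(-42) = -1/42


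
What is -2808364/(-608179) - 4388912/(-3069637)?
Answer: 868454011932/143606827771 ≈ 6.0474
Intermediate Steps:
-2808364/(-608179) - 4388912/(-3069637) = -2808364*(-1/608179) - 4388912*(-1/3069637) = 216028/46783 + 4388912/3069637 = 868454011932/143606827771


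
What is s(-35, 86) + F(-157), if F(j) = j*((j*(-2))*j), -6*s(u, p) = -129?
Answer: 15479615/2 ≈ 7.7398e+6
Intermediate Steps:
s(u, p) = 43/2 (s(u, p) = -1/6*(-129) = 43/2)
F(j) = -2*j**3 (F(j) = j*((-2*j)*j) = j*(-2*j**2) = -2*j**3)
s(-35, 86) + F(-157) = 43/2 - 2*(-157)**3 = 43/2 - 2*(-3869893) = 43/2 + 7739786 = 15479615/2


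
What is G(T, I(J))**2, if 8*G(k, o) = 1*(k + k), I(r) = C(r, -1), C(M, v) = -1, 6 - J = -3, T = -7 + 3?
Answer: 1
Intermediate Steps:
T = -4
J = 9 (J = 6 - 1*(-3) = 6 + 3 = 9)
I(r) = -1
G(k, o) = k/4 (G(k, o) = (1*(k + k))/8 = (1*(2*k))/8 = (2*k)/8 = k/4)
G(T, I(J))**2 = ((1/4)*(-4))**2 = (-1)**2 = 1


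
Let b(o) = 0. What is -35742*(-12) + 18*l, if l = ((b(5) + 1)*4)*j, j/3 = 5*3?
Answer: 432144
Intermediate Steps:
j = 45 (j = 3*(5*3) = 3*15 = 45)
l = 180 (l = ((0 + 1)*4)*45 = (1*4)*45 = 4*45 = 180)
-35742*(-12) + 18*l = -35742*(-12) + 18*180 = -1554*(-276) + 3240 = 428904 + 3240 = 432144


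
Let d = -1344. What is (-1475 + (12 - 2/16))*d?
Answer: 1966440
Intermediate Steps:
(-1475 + (12 - 2/16))*d = (-1475 + (12 - 2/16))*(-1344) = (-1475 + (12 + (1/16)*(-2)))*(-1344) = (-1475 + (12 - 1/8))*(-1344) = (-1475 + 95/8)*(-1344) = -11705/8*(-1344) = 1966440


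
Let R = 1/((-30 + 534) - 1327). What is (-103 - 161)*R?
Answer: 264/823 ≈ 0.32078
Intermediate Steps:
R = -1/823 (R = 1/(504 - 1327) = 1/(-823) = -1/823 ≈ -0.0012151)
(-103 - 161)*R = (-103 - 161)*(-1/823) = -264*(-1/823) = 264/823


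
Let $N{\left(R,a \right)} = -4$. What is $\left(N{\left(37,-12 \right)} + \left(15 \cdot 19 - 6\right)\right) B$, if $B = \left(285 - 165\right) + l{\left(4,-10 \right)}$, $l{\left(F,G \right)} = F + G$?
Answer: $31350$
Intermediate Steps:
$B = 114$ ($B = \left(285 - 165\right) + \left(4 - 10\right) = 120 - 6 = 114$)
$\left(N{\left(37,-12 \right)} + \left(15 \cdot 19 - 6\right)\right) B = \left(-4 + \left(15 \cdot 19 - 6\right)\right) 114 = \left(-4 + \left(285 + \left(-9 + 3\right)\right)\right) 114 = \left(-4 + \left(285 - 6\right)\right) 114 = \left(-4 + 279\right) 114 = 275 \cdot 114 = 31350$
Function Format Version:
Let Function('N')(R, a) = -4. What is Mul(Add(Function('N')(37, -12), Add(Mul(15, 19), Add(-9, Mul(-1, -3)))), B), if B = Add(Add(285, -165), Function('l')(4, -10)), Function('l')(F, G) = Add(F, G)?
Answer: 31350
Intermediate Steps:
B = 114 (B = Add(Add(285, -165), Add(4, -10)) = Add(120, -6) = 114)
Mul(Add(Function('N')(37, -12), Add(Mul(15, 19), Add(-9, Mul(-1, -3)))), B) = Mul(Add(-4, Add(Mul(15, 19), Add(-9, Mul(-1, -3)))), 114) = Mul(Add(-4, Add(285, Add(-9, 3))), 114) = Mul(Add(-4, Add(285, -6)), 114) = Mul(Add(-4, 279), 114) = Mul(275, 114) = 31350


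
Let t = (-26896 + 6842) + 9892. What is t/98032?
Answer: -5081/49016 ≈ -0.10366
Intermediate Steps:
t = -10162 (t = -20054 + 9892 = -10162)
t/98032 = -10162/98032 = -10162*1/98032 = -5081/49016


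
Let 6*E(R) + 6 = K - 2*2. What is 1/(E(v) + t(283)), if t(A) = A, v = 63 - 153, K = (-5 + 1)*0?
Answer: 3/844 ≈ 0.0035545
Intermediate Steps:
K = 0 (K = -4*0 = 0)
v = -90
E(R) = -5/3 (E(R) = -1 + (0 - 2*2)/6 = -1 + (0 - 4)/6 = -1 + (⅙)*(-4) = -1 - ⅔ = -5/3)
1/(E(v) + t(283)) = 1/(-5/3 + 283) = 1/(844/3) = 3/844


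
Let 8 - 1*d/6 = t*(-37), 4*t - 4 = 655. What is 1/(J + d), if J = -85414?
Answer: -2/97583 ≈ -2.0495e-5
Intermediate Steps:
t = 659/4 (t = 1 + (¼)*655 = 1 + 655/4 = 659/4 ≈ 164.75)
d = 73245/2 (d = 48 - 1977*(-37)/2 = 48 - 6*(-24383/4) = 48 + 73149/2 = 73245/2 ≈ 36623.)
1/(J + d) = 1/(-85414 + 73245/2) = 1/(-97583/2) = -2/97583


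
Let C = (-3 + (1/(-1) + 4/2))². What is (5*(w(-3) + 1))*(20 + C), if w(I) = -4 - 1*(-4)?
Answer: 120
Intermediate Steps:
w(I) = 0 (w(I) = -4 + 4 = 0)
C = 4 (C = (-3 + (1*(-1) + 4*(½)))² = (-3 + (-1 + 2))² = (-3 + 1)² = (-2)² = 4)
(5*(w(-3) + 1))*(20 + C) = (5*(0 + 1))*(20 + 4) = (5*1)*24 = 5*24 = 120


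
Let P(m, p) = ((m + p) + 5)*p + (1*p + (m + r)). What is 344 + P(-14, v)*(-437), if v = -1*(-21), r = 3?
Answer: -114150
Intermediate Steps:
v = 21
P(m, p) = 3 + m + p + p*(5 + m + p) (P(m, p) = ((m + p) + 5)*p + (1*p + (m + 3)) = (5 + m + p)*p + (p + (3 + m)) = p*(5 + m + p) + (3 + m + p) = 3 + m + p + p*(5 + m + p))
344 + P(-14, v)*(-437) = 344 + (3 - 14 + 21**2 + 6*21 - 14*21)*(-437) = 344 + (3 - 14 + 441 + 126 - 294)*(-437) = 344 + 262*(-437) = 344 - 114494 = -114150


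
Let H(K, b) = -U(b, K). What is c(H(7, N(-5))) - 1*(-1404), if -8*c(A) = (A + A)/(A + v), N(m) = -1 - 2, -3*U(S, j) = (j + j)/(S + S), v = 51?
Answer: 2538439/1808 ≈ 1404.0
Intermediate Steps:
U(S, j) = -j/(3*S) (U(S, j) = -(j + j)/(3*(S + S)) = -2*j/(3*(2*S)) = -2*j*1/(2*S)/3 = -j/(3*S))
N(m) = -3
H(K, b) = K/(3*b) (H(K, b) = -(-1)*K/(3*b) = K/(3*b))
c(A) = -A/(4*(51 + A)) (c(A) = -(A + A)/(8*(A + 51)) = -2*A/(8*(51 + A)) = -A/(4*(51 + A)))
c(H(7, N(-5))) - 1*(-1404) = -(⅓)*7/(-3)/(204 + 4*((⅓)*7/(-3))) - 1*(-1404) = -(⅓)*7*(-⅓)/(204 + 4*((⅓)*7*(-⅓))) + 1404 = -1*(-7/9)/(204 + 4*(-7/9)) + 1404 = -1*(-7/9)/(204 - 28/9) + 1404 = -1*(-7/9)/1808/9 + 1404 = -1*(-7/9)*9/1808 + 1404 = 7/1808 + 1404 = 2538439/1808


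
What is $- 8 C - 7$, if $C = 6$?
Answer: $-55$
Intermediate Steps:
$- 8 C - 7 = \left(-8\right) 6 - 7 = -48 - 7 = -55$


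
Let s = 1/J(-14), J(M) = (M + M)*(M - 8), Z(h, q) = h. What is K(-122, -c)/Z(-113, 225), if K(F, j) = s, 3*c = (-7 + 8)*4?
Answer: -1/69608 ≈ -1.4366e-5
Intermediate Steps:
J(M) = 2*M*(-8 + M) (J(M) = (2*M)*(-8 + M) = 2*M*(-8 + M))
c = 4/3 (c = ((-7 + 8)*4)/3 = (1*4)/3 = (1/3)*4 = 4/3 ≈ 1.3333)
s = 1/616 (s = 1/(2*(-14)*(-8 - 14)) = 1/(2*(-14)*(-22)) = 1/616 ≈ 0.0016234)
K(F, j) = 1/616
K(-122, -c)/Z(-113, 225) = (1/616)/(-113) = (1/616)*(-1/113) = -1/69608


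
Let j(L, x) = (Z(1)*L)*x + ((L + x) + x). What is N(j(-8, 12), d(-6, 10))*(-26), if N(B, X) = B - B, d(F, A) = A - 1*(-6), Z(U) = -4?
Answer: 0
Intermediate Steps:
d(F, A) = 6 + A (d(F, A) = A + 6 = 6 + A)
j(L, x) = L + 2*x - 4*L*x (j(L, x) = (-4*L)*x + ((L + x) + x) = -4*L*x + (L + 2*x) = L + 2*x - 4*L*x)
N(B, X) = 0
N(j(-8, 12), d(-6, 10))*(-26) = 0*(-26) = 0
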